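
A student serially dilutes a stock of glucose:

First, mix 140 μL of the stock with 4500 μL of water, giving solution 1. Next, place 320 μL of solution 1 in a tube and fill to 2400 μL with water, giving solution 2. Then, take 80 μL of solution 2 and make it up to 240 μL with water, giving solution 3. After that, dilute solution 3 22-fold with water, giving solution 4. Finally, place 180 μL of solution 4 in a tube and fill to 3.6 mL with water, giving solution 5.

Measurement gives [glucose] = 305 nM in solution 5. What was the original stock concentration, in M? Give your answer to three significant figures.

Step 1: 140 μL + 4500 μL = 4640 μL total → factor 4640/140 = 33.143
Step 2: 320 μL brought to 2400 μL → factor 2400/320 = 7.5
Step 3: 80 μL brought to 240 μL → factor 240/80 = 3
Step 4: 22-fold → factor 22
Step 5: 180 μL brought to 3.6 mL → factor 3600/180 = 20
Overall dilution factor = 33.143 × 7.5 × 3 × 22 × 20 = 3.2811 × 10^5
Stock = 305 nM × 3.2811 × 10^5 = 1.001 × 10^8 nM = 0.100 M

0.100 M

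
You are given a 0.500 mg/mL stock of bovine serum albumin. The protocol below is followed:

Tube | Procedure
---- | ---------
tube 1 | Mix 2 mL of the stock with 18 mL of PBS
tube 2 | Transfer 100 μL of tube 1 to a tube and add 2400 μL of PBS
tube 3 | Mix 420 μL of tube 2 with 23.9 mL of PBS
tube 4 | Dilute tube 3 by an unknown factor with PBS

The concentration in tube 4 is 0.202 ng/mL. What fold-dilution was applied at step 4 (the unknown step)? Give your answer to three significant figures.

Step 1: 2 mL + 18 mL = 20 mL total → factor 20/2 = 10
Step 2: 100 μL + 2400 μL = 2500 μL total → factor 2500/100 = 25
Step 3: 420 μL + 23.9 mL = 24320 μL total → factor 24320/420 = 57.905
Step 4: unknown factor x
Product of known-step factors = 14476
Overall factor = 0.500 mg/mL / (0.202 ng/mL) = 2.4752 × 10^6
x = 2.4752 × 10^6 / 14476 = 171

171-fold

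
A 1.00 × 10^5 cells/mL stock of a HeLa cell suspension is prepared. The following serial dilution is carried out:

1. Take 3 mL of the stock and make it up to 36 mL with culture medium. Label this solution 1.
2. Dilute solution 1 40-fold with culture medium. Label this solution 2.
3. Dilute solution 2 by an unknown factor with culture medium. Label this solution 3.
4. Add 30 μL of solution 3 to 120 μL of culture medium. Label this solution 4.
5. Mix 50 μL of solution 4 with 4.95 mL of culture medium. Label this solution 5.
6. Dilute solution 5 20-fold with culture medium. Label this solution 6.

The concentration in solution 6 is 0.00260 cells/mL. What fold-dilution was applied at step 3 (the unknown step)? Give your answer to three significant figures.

Step 1: 3 mL brought to 36 mL → factor 36/3 = 12
Step 2: 40-fold → factor 40
Step 3: unknown factor x
Step 4: 30 μL + 120 μL = 150 μL total → factor 150/30 = 5
Step 5: 50 μL + 4.95 mL = 5000 μL total → factor 5000/50 = 100
Step 6: 20-fold → factor 20
Product of known-step factors = 4.8 × 10^6
Overall factor = 1.00 × 10^5 cells/mL / (0.00260 cells/mL) = 3.8462 × 10^7
x = 3.8462 × 10^7 / 4.8 × 10^6 = 8.01

8.01-fold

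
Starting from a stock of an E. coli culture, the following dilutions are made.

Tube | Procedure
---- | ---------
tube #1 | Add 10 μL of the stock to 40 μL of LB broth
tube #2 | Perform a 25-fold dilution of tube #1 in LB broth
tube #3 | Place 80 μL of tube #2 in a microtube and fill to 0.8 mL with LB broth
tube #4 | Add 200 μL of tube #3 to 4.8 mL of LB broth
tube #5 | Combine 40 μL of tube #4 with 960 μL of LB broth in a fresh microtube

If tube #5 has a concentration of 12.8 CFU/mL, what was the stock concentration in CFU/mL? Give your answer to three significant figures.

Step 1: 10 μL + 40 μL = 50 μL total → factor 50/10 = 5
Step 2: 25-fold → factor 25
Step 3: 80 μL brought to 0.8 mL → factor 800/80 = 10
Step 4: 200 μL + 4.8 mL = 5000 μL total → factor 5000/200 = 25
Step 5: 40 μL + 960 μL = 1000 μL total → factor 1000/40 = 25
Overall dilution factor = 5 × 25 × 10 × 25 × 25 = 7.8125 × 10^5
Stock = 12.8 CFU/mL × 7.8125 × 10^5 = 1.00 × 10^7 CFU/mL

1.00 × 10^7 CFU/mL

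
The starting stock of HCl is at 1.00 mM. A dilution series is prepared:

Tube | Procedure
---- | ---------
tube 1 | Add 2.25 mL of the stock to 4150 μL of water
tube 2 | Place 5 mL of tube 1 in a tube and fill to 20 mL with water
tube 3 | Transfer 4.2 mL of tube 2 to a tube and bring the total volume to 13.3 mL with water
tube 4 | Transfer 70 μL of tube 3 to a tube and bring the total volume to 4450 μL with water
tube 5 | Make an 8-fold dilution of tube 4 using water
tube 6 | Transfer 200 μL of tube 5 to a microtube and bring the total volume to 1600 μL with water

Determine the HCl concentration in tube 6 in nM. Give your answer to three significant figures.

Step 1: 2.25 mL + 4150 μL = 6.4 mL total → factor 6.4/2.25 = 2.8444
Step 2: 5 mL brought to 20 mL → factor 20/5 = 4
Step 3: 4.2 mL brought to 13.3 mL → factor 13.3/4.2 = 3.1667
Step 4: 70 μL brought to 4450 μL → factor 4450/70 = 63.571
Step 5: 8-fold → factor 8
Step 6: 200 μL brought to 1600 μL → factor 1600/200 = 8
Overall dilution factor = 2.8444 × 4 × 3.1667 × 63.571 × 8 × 8 = 1.4659 × 10^5
Final = 1.00 mM / 1.4659 × 10^5 = 6.822 × 10^-6 mM = 6.82 nM

6.82 nM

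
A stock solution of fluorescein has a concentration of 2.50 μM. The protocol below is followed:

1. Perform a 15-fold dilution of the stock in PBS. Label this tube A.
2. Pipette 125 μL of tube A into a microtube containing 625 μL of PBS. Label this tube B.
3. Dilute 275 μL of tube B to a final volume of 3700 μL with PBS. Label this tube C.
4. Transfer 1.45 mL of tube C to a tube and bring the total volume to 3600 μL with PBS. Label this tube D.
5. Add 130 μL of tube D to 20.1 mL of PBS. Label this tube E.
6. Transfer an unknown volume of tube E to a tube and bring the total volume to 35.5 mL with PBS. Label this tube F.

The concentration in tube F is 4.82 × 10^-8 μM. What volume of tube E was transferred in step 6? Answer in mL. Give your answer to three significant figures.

Step 1: 15-fold → factor 15
Step 2: 125 μL + 625 μL = 750 μL total → factor 750/125 = 6
Step 3: 275 μL brought to 3700 μL → factor 3700/275 = 13.455
Step 4: 1.45 mL brought to 3600 μL → factor 3.6/1.45 = 2.4828
Step 5: 130 μL + 20.1 mL = 20230 μL total → factor 20230/130 = 155.62
Step 6: v brought to 35.5 mL → factor = 35.5 mL/v
Product of known-step factors = 4.6784 × 10^5
Overall factor = 2.50 μM / (4.82 × 10^-8 μM) = 5.1867 × 10^7
Step-6 factor = 5.1867 × 10^7 / 4.6784 × 10^5 = 110.86
v = 35.5 mL / 110.86 = 0.320 mL

0.320 mL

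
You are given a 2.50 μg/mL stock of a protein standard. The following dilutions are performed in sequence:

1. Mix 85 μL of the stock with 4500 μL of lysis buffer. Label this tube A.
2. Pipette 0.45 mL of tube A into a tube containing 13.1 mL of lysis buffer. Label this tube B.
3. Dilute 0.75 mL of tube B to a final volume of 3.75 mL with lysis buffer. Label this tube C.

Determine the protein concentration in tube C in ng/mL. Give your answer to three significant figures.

0.308 ng/mL

Step 1: 85 μL + 4500 μL = 4585 μL total → factor 4585/85 = 53.941
Step 2: 0.45 mL + 13.1 mL = 13.55 mL total → factor 13.55/0.45 = 30.111
Step 3: 0.75 mL brought to 3.75 mL → factor 3.75/0.75 = 5
Overall dilution factor = 53.941 × 30.111 × 5 = 8121.1
Final = 2.50 μg/mL / 8121.1 = 0.0003078 μg/mL = 0.308 ng/mL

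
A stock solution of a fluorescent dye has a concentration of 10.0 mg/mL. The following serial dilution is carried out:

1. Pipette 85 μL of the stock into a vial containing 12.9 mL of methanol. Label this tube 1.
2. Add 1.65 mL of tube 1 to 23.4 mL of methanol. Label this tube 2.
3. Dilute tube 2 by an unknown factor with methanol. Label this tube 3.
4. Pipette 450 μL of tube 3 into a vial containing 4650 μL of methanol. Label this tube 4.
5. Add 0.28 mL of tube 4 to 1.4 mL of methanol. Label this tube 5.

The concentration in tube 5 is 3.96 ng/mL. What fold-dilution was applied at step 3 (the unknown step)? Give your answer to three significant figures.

16.0-fold

Step 1: 85 μL + 12.9 mL = 12985 μL total → factor 12985/85 = 152.76
Step 2: 1.65 mL + 23.4 mL = 25.05 mL total → factor 25.05/1.65 = 15.182
Step 3: unknown factor x
Step 4: 450 μL + 4650 μL = 5100 μL total → factor 5100/450 = 11.333
Step 5: 0.28 mL + 1.4 mL = 1.68 mL total → factor 1.68/0.28 = 6
Product of known-step factors = 1.5771 × 10^5
Overall factor = 10.0 mg/mL / (3.96 ng/mL) = 2.5253 × 10^6
x = 2.5253 × 10^6 / 1.5771 × 10^5 = 16.0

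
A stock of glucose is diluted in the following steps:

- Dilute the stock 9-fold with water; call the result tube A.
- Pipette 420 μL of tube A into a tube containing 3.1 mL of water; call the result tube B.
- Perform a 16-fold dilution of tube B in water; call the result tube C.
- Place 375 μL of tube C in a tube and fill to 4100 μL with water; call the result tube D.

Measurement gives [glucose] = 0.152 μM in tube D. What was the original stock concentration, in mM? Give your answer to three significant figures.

2.01 mM

Step 1: 9-fold → factor 9
Step 2: 420 μL + 3.1 mL = 3520 μL total → factor 3520/420 = 8.381
Step 3: 16-fold → factor 16
Step 4: 375 μL brought to 4100 μL → factor 4100/375 = 10.933
Overall dilution factor = 9 × 8.381 × 16 × 10.933 = 13195
Stock = 0.152 μM × 13195 = 2006 μM = 2.01 mM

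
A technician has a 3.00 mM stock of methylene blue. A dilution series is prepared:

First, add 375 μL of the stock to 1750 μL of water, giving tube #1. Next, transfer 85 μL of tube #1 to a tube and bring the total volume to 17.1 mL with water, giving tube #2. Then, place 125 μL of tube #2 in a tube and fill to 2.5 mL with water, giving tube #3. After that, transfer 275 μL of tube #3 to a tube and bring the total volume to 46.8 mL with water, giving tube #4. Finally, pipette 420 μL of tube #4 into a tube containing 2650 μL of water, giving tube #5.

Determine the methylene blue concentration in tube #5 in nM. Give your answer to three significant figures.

Step 1: 375 μL + 1750 μL = 2125 μL total → factor 2125/375 = 5.6667
Step 2: 85 μL brought to 17.1 mL → factor 17100/85 = 201.18
Step 3: 125 μL brought to 2.5 mL → factor 2500/125 = 20
Step 4: 275 μL brought to 46.8 mL → factor 46800/275 = 170.18
Step 5: 420 μL + 2650 μL = 3070 μL total → factor 3070/420 = 7.3095
Overall dilution factor = 5.6667 × 201.18 × 20 × 170.18 × 7.3095 = 2.8362 × 10^7
Final = 3.00 mM / 2.8362 × 10^7 = 1.058 × 10^-7 mM = 0.106 nM

0.106 nM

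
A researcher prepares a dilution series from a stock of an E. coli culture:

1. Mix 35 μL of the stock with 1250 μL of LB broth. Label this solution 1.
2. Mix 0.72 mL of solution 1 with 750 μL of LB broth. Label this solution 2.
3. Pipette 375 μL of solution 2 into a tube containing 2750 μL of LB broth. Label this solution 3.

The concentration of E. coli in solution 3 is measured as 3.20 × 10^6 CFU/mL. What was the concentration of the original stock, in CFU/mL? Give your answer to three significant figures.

2.00 × 10^9 CFU/mL

Step 1: 35 μL + 1250 μL = 1285 μL total → factor 1285/35 = 36.714
Step 2: 0.72 mL + 750 μL = 1.47 mL total → factor 1.47/0.72 = 2.0417
Step 3: 375 μL + 2750 μL = 3125 μL total → factor 3125/375 = 8.3333
Overall dilution factor = 36.714 × 2.0417 × 8.3333 = 624.65
Stock = 3.20 × 10^6 CFU/mL × 624.65 = 2.00 × 10^9 CFU/mL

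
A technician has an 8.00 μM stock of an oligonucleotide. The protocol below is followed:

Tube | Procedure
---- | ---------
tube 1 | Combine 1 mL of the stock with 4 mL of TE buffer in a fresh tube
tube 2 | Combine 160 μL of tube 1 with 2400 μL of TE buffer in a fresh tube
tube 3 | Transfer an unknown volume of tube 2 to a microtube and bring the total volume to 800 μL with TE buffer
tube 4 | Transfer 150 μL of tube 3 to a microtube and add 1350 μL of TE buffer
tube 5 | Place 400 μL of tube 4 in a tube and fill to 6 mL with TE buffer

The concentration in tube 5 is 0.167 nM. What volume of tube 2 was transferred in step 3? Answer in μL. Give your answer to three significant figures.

Step 1: 1 mL + 4 mL = 5 mL total → factor 5/1 = 5
Step 2: 160 μL + 2400 μL = 2560 μL total → factor 2560/160 = 16
Step 3: v brought to 800 μL → factor = 800 μL/v
Step 4: 150 μL + 1350 μL = 1500 μL total → factor 1500/150 = 10
Step 5: 400 μL brought to 6 mL → factor 6000/400 = 15
Product of known-step factors = 12000
Overall factor = 8.00 μM / (0.167 nM) = 47904
Step-3 factor = 47904 / 12000 = 3.992
v = 800 μL / 3.992 = 200 μL

200 μL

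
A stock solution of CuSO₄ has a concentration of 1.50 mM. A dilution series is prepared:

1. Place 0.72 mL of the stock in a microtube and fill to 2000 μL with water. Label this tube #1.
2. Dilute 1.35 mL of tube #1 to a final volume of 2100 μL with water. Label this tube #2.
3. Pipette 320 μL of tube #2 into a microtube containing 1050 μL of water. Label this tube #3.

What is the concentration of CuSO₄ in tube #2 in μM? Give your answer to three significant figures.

Step 1: 0.72 mL brought to 2000 μL → factor 2/0.72 = 2.7778
Step 2: 1.35 mL brought to 2100 μL → factor 2.1/1.35 = 1.5556
Dilution factor through tube #2 = 2.7778 × 1.5556 = 4.321
[tube #2] = 1.50 mM / 4.321 = 0.3471 mM = 347 μM

347 μM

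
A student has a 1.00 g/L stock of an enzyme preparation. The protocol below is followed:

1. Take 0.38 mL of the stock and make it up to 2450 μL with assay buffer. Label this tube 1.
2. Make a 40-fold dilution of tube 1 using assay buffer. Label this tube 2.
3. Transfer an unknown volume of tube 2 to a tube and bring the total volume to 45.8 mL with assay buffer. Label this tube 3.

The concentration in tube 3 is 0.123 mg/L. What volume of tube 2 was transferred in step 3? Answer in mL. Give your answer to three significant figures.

1.45 mL

Step 1: 0.38 mL brought to 2450 μL → factor 2.45/0.38 = 6.4474
Step 2: 40-fold → factor 40
Step 3: v brought to 45.8 mL → factor = 45.8 mL/v
Product of known-step factors = 257.89
Overall factor = 1.00 g/L / (0.123 mg/L) = 8130.1
Step-3 factor = 8130.1 / 257.89 = 31.525
v = 45.8 mL / 31.525 = 1.45 mL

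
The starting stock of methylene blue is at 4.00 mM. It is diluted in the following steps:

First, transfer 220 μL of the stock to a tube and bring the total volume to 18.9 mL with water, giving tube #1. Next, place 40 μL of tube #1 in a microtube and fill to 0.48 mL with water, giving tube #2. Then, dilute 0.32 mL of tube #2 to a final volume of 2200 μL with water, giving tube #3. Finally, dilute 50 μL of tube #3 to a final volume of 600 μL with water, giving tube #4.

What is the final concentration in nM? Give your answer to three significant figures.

Step 1: 220 μL brought to 18.9 mL → factor 18900/220 = 85.909
Step 2: 40 μL brought to 0.48 mL → factor 480/40 = 12
Step 3: 0.32 mL brought to 2200 μL → factor 2.2/0.32 = 6.875
Step 4: 50 μL brought to 600 μL → factor 600/50 = 12
Overall dilution factor = 85.909 × 12 × 6.875 × 12 = 85050
Final = 4.00 mM / 85050 = 4.703 × 10^-5 mM = 47.0 nM

47.0 nM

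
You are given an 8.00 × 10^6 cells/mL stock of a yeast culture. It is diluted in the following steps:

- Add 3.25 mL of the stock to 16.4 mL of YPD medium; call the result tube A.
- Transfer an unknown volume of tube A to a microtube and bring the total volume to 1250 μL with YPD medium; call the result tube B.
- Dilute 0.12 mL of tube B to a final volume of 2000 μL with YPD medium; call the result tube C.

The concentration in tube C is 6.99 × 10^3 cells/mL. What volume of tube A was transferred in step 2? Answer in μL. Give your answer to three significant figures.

Step 1: 3.25 mL + 16.4 mL = 19.65 mL total → factor 19.65/3.25 = 6.0462
Step 2: v brought to 1250 μL → factor = 1250 μL/v
Step 3: 0.12 mL brought to 2000 μL → factor 2/0.12 = 16.667
Product of known-step factors = 100.77
Overall factor = 8.00 × 10^6 cells/mL / (6.99 × 10^3 cells/mL) = 1144.5
Step-2 factor = 1144.5 / 100.77 = 11.358
v = 1250 μL / 11.358 = 110 μL

110 μL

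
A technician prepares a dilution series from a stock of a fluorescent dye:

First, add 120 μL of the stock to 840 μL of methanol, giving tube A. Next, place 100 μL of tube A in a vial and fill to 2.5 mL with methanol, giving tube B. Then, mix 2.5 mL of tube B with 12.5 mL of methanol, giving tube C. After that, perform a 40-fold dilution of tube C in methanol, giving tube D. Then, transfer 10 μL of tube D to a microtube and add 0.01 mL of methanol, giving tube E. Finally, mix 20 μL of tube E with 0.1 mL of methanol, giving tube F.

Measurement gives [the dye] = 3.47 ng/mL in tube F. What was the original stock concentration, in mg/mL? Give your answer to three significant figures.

2.00 mg/mL

Step 1: 120 μL + 840 μL = 960 μL total → factor 960/120 = 8
Step 2: 100 μL brought to 2.5 mL → factor 2500/100 = 25
Step 3: 2.5 mL + 12.5 mL = 15 mL total → factor 15/2.5 = 6
Step 4: 40-fold → factor 40
Step 5: 10 μL + 0.01 mL = 20 μL total → factor 20/10 = 2
Step 6: 20 μL + 0.1 mL = 120 μL total → factor 120/20 = 6
Overall dilution factor = 8 × 25 × 6 × 40 × 2 × 6 = 5.76 × 10^5
Stock = 3.47 ng/mL × 5.76 × 10^5 = 1.999 × 10^6 ng/mL = 2.00 mg/mL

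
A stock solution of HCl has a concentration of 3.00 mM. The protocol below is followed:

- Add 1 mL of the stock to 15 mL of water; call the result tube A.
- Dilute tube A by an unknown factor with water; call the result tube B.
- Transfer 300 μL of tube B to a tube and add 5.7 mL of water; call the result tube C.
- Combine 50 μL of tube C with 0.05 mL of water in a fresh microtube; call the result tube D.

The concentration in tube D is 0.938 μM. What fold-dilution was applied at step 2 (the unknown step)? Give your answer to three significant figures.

5.00-fold

Step 1: 1 mL + 15 mL = 16 mL total → factor 16/1 = 16
Step 2: unknown factor x
Step 3: 300 μL + 5.7 mL = 6000 μL total → factor 6000/300 = 20
Step 4: 50 μL + 0.05 mL = 100 μL total → factor 100/50 = 2
Product of known-step factors = 640
Overall factor = 3.00 mM / (0.938 μM) = 3198.3
x = 3198.3 / 640 = 5.00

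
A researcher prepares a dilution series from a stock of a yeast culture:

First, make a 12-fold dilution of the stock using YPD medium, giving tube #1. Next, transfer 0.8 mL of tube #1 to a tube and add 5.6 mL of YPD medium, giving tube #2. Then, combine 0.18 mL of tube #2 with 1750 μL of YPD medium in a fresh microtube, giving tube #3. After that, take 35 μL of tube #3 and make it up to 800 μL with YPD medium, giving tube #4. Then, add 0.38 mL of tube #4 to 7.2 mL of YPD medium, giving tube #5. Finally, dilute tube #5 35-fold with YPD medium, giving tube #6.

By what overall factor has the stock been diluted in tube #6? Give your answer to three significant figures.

1.64 × 10^7

Step 1: 12-fold → factor 12
Step 2: 0.8 mL + 5.6 mL = 6.4 mL total → factor 6.4/0.8 = 8
Step 3: 0.18 mL + 1750 μL = 1.93 mL total → factor 1.93/0.18 = 10.722
Step 4: 35 μL brought to 800 μL → factor 800/35 = 22.857
Step 5: 0.38 mL + 7.2 mL = 7.58 mL total → factor 7.58/0.38 = 19.947
Step 6: 35-fold → factor 35
Overall dilution factor = 12 × 8 × 10.722 × 22.857 × 19.947 × 35 = 1.6426 × 10^7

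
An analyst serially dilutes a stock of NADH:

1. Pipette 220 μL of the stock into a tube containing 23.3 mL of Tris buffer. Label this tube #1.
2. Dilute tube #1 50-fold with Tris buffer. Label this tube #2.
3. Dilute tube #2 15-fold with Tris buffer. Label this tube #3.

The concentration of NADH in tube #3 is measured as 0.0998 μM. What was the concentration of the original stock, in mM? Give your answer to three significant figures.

Step 1: 220 μL + 23.3 mL = 23520 μL total → factor 23520/220 = 106.91
Step 2: 50-fold → factor 50
Step 3: 15-fold → factor 15
Overall dilution factor = 106.91 × 50 × 15 = 80182
Stock = 0.0998 μM × 80182 = 8002 μM = 8.00 mM

8.00 mM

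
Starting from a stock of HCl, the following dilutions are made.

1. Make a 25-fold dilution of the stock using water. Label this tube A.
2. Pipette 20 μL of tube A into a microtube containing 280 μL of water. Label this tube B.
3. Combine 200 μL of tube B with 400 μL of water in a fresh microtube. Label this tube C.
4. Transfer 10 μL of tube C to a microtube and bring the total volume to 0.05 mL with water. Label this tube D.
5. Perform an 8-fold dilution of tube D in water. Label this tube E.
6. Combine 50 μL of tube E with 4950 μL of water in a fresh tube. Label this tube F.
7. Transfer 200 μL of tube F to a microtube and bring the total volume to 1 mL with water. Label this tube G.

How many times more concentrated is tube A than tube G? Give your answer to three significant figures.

Step 1: 25-fold → factor 25
Step 2: 20 μL + 280 μL = 300 μL total → factor 300/20 = 15
Step 3: 200 μL + 400 μL = 600 μL total → factor 600/200 = 3
Step 4: 10 μL brought to 0.05 mL → factor 50/10 = 5
Step 5: 8-fold → factor 8
Step 6: 50 μL + 4950 μL = 5000 μL total → factor 5000/50 = 100
Step 7: 200 μL brought to 1 mL → factor 1000/200 = 5
Dilution factor to tube A = 25; to tube G = 2.25 × 10^7
[tube A]/[tube G] = (factor to tube G)/(factor to tube A) = 2.25 × 10^7/25 = 9.00 × 10^5

9.00 × 10^5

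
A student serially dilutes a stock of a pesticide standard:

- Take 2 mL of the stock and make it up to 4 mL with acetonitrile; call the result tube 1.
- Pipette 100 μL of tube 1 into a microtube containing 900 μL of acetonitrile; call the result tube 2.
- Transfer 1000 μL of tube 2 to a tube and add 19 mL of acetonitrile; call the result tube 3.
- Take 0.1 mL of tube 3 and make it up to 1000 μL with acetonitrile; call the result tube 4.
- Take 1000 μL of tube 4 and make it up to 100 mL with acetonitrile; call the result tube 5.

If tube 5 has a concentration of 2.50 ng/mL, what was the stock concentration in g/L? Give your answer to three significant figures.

1.00 g/L

Step 1: 2 mL brought to 4 mL → factor 4/2 = 2
Step 2: 100 μL + 900 μL = 1000 μL total → factor 1000/100 = 10
Step 3: 1000 μL + 19 mL = 20000 μL total → factor 20000/1000 = 20
Step 4: 0.1 mL brought to 1000 μL → factor 1/0.1 = 10
Step 5: 1000 μL brought to 100 mL → factor 1 × 10^5/1000 = 100
Overall dilution factor = 2 × 10 × 20 × 10 × 100 = 4 × 10^5
Stock = 2.50 ng/mL × 4 × 10^5 = 1.000 × 10^6 ng/mL = 1.00 g/L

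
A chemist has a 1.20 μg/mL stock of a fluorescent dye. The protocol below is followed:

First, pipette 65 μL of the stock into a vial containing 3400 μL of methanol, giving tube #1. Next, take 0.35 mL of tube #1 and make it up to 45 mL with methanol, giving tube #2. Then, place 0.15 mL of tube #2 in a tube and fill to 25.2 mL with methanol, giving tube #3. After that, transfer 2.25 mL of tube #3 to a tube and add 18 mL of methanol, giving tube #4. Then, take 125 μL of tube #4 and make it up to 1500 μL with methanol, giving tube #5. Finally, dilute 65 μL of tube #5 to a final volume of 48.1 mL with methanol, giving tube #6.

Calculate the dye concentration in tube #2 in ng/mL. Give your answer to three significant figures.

0.175 ng/mL

Step 1: 65 μL + 3400 μL = 3465 μL total → factor 3465/65 = 53.308
Step 2: 0.35 mL brought to 45 mL → factor 45/0.35 = 128.57
Dilution factor through tube #2 = 53.308 × 128.57 = 6853.8
[tube #2] = 1.20 μg/mL / 6853.8 = 0.0001751 μg/mL = 0.175 ng/mL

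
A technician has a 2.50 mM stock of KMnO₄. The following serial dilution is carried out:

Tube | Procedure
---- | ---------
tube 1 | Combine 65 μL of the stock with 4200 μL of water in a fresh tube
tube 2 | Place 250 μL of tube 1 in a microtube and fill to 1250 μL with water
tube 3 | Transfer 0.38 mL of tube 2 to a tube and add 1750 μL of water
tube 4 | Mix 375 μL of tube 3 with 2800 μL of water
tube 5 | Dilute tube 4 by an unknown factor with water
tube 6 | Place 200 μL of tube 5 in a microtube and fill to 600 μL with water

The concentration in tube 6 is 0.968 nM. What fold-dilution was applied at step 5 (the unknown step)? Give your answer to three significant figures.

Step 1: 65 μL + 4200 μL = 4265 μL total → factor 4265/65 = 65.615
Step 2: 250 μL brought to 1250 μL → factor 1250/250 = 5
Step 3: 0.38 mL + 1750 μL = 2.13 mL total → factor 2.13/0.38 = 5.6053
Step 4: 375 μL + 2800 μL = 3175 μL total → factor 3175/375 = 8.4667
Step 5: unknown factor x
Step 6: 200 μL brought to 600 μL → factor 600/200 = 3
Product of known-step factors = 46710
Overall factor = 2.50 mM / (0.968 nM) = 2.5826 × 10^6
x = 2.5826 × 10^6 / 46710 = 55.3

55.3-fold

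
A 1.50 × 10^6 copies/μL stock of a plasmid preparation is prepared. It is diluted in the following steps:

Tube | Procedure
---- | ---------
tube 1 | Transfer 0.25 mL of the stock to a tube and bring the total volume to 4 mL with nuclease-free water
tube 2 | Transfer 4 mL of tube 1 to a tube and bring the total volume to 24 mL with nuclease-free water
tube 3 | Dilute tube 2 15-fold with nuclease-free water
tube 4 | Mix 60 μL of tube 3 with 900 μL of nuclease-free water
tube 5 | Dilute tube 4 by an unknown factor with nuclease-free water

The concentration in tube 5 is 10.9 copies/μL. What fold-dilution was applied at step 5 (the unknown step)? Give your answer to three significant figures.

Step 1: 0.25 mL brought to 4 mL → factor 4/0.25 = 16
Step 2: 4 mL brought to 24 mL → factor 24/4 = 6
Step 3: 15-fold → factor 15
Step 4: 60 μL + 900 μL = 960 μL total → factor 960/60 = 16
Step 5: unknown factor x
Product of known-step factors = 23040
Overall factor = 1.50 × 10^6 copies/μL / (10.9 copies/μL) = 1.3761 × 10^5
x = 1.3761 × 10^5 / 23040 = 5.97

5.97-fold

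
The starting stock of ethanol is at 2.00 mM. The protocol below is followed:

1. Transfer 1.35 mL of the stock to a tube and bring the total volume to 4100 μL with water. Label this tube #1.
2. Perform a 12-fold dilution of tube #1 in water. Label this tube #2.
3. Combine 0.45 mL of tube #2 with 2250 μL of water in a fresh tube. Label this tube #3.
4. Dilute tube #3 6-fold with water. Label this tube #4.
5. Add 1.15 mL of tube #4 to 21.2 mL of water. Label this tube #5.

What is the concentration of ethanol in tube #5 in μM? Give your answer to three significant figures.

0.0784 μM

Step 1: 1.35 mL brought to 4100 μL → factor 4.1/1.35 = 3.037
Step 2: 12-fold → factor 12
Step 3: 0.45 mL + 2250 μL = 2.7 mL total → factor 2.7/0.45 = 6
Step 4: 6-fold → factor 6
Step 5: 1.15 mL + 21.2 mL = 22.35 mL total → factor 22.35/1.15 = 19.435
Overall dilution factor = 3.037 × 12 × 6 × 6 × 19.435 = 25498
Final = 2.00 mM / 25498 = 7.844 × 10^-5 mM = 0.0784 μM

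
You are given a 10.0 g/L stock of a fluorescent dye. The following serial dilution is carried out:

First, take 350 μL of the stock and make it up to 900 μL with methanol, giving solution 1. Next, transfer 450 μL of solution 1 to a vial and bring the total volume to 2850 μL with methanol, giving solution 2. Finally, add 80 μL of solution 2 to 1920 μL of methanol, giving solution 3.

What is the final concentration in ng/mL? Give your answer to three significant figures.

Step 1: 350 μL brought to 900 μL → factor 900/350 = 2.5714
Step 2: 450 μL brought to 2850 μL → factor 2850/450 = 6.3333
Step 3: 80 μL + 1920 μL = 2000 μL total → factor 2000/80 = 25
Overall dilution factor = 2.5714 × 6.3333 × 25 = 407.14
Final = 10.0 g/L / 407.14 = 0.02456 g/L = 2.46 × 10^4 ng/mL

2.46 × 10^4 ng/mL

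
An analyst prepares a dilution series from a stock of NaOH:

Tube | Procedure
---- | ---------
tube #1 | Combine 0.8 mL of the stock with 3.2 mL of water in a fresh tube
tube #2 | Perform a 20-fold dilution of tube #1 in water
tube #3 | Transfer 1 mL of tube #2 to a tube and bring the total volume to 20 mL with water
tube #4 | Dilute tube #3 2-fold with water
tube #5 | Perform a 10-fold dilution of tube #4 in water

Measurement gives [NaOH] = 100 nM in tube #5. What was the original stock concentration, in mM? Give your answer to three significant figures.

4.00 mM

Step 1: 0.8 mL + 3.2 mL = 4 mL total → factor 4/0.8 = 5
Step 2: 20-fold → factor 20
Step 3: 1 mL brought to 20 mL → factor 20/1 = 20
Step 4: 2-fold → factor 2
Step 5: 10-fold → factor 10
Overall dilution factor = 5 × 20 × 20 × 2 × 10 = 40000
Stock = 100 nM × 40000 = 4.000 × 10^6 nM = 4.00 mM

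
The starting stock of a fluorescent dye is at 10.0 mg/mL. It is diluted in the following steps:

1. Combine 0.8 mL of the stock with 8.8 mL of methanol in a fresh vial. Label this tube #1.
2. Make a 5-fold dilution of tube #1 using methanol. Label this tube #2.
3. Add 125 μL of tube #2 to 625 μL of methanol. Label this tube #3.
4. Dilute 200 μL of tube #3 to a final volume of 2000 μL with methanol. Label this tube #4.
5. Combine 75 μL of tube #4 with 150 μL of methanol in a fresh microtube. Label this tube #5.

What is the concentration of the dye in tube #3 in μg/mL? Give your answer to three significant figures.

Step 1: 0.8 mL + 8.8 mL = 9.6 mL total → factor 9.6/0.8 = 12
Step 2: 5-fold → factor 5
Step 3: 125 μL + 625 μL = 750 μL total → factor 750/125 = 6
Dilution factor through tube #3 = 12 × 5 × 6 = 360
[tube #3] = 10.0 mg/mL / 360 = 0.02778 mg/mL = 27.8 μg/mL

27.8 μg/mL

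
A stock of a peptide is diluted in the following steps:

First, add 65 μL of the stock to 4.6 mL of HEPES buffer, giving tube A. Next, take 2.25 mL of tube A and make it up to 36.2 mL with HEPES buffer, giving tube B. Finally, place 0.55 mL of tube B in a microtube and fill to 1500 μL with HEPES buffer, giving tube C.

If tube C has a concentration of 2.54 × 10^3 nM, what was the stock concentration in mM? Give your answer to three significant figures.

Step 1: 65 μL + 4.6 mL = 4665 μL total → factor 4665/65 = 71.769
Step 2: 2.25 mL brought to 36.2 mL → factor 36.2/2.25 = 16.089
Step 3: 0.55 mL brought to 1500 μL → factor 1.5/0.55 = 2.7273
Overall dilution factor = 71.769 × 16.089 × 2.7273 = 3149.1
Stock = 2.54 × 10^3 nM × 3149.1 = 7.999 × 10^6 nM = 8.00 mM

8.00 mM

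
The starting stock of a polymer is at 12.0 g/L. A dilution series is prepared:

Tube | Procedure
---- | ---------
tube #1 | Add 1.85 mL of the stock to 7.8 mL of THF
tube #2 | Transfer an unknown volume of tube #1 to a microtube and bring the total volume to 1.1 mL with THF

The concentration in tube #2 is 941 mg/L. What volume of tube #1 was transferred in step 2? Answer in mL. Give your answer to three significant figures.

Step 1: 1.85 mL + 7.8 mL = 9.65 mL total → factor 9.65/1.85 = 5.2162
Step 2: v brought to 1.1 mL → factor = 1.1 mL/v
Product of known-step factors = 5.2162
Overall factor = 12.0 g/L / (941 mg/L) = 12.752
Step-2 factor = 12.752 / 5.2162 = 2.4448
v = 1.1 mL / 2.4448 = 0.450 mL

0.450 mL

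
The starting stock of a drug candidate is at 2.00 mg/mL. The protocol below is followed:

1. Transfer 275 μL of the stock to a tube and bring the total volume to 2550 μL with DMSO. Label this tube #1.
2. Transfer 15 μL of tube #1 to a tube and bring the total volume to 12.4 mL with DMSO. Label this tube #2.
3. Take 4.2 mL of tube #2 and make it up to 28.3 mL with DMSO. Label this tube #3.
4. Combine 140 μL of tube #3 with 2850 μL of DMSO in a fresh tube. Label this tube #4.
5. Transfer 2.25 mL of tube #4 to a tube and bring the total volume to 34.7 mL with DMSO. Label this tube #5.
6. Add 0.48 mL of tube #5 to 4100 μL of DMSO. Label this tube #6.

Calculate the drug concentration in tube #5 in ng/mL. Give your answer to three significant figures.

0.118 ng/mL

Step 1: 275 μL brought to 2550 μL → factor 2550/275 = 9.2727
Step 2: 15 μL brought to 12.4 mL → factor 12400/15 = 826.67
Step 3: 4.2 mL brought to 28.3 mL → factor 28.3/4.2 = 6.7381
Step 4: 140 μL + 2850 μL = 2990 μL total → factor 2990/140 = 21.357
Step 5: 2.25 mL brought to 34.7 mL → factor 34.7/2.25 = 15.422
Dilution factor through tube #5 = 9.2727 × 826.67 × 6.7381 × 21.357 × 15.422 = 1.7012 × 10^7
[tube #5] = 2.00 mg/mL / 1.7012 × 10^7 = 1.176 × 10^-7 mg/mL = 0.118 ng/mL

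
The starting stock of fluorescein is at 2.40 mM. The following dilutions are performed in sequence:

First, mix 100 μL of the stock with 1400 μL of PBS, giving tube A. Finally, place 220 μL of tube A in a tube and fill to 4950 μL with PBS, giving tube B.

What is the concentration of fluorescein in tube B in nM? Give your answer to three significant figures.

7.11 × 10^3 nM

Step 1: 100 μL + 1400 μL = 1500 μL total → factor 1500/100 = 15
Step 2: 220 μL brought to 4950 μL → factor 4950/220 = 22.5
Overall dilution factor = 15 × 22.5 = 337.5
Final = 2.40 mM / 337.5 = 0.007111 mM = 7.11 × 10^3 nM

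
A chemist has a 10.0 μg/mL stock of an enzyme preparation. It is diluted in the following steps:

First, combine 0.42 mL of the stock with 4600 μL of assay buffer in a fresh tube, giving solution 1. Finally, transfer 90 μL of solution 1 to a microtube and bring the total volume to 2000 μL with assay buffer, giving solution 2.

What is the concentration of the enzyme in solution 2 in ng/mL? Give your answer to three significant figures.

Step 1: 0.42 mL + 4600 μL = 5.02 mL total → factor 5.02/0.42 = 11.952
Step 2: 90 μL brought to 2000 μL → factor 2000/90 = 22.222
Overall dilution factor = 11.952 × 22.222 = 265.61
Final = 10.0 μg/mL / 265.61 = 0.03765 μg/mL = 37.6 ng/mL

37.6 ng/mL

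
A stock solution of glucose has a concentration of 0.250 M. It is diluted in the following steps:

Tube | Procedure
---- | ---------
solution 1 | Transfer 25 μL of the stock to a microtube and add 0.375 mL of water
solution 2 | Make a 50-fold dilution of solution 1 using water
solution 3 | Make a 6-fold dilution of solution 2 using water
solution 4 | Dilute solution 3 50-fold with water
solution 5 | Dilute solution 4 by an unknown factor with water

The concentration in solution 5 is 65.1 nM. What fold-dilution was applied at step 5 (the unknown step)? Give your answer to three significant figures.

Step 1: 25 μL + 0.375 mL = 400 μL total → factor 400/25 = 16
Step 2: 50-fold → factor 50
Step 3: 6-fold → factor 6
Step 4: 50-fold → factor 50
Step 5: unknown factor x
Product of known-step factors = 2.4 × 10^5
Overall factor = 0.250 M / (65.1 nM) = 3.8402 × 10^6
x = 3.8402 × 10^6 / 2.4 × 10^5 = 16.0

16.0-fold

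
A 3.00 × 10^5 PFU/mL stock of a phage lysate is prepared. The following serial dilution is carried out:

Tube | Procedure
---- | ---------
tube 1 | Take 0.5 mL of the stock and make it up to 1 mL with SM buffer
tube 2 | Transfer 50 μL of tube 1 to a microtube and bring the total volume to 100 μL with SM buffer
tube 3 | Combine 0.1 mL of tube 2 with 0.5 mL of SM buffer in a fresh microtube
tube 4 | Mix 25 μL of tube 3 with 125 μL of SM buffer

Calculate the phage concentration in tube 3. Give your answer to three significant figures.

Step 1: 0.5 mL brought to 1 mL → factor 1/0.5 = 2
Step 2: 50 μL brought to 100 μL → factor 100/50 = 2
Step 3: 0.1 mL + 0.5 mL = 0.6 mL total → factor 0.6/0.1 = 6
Dilution factor through tube 3 = 2 × 2 × 6 = 24
[tube 3] = 3.00 × 10^5 PFU/mL / 24 = 1.25 × 10^4 PFU/mL

1.25 × 10^4 PFU/mL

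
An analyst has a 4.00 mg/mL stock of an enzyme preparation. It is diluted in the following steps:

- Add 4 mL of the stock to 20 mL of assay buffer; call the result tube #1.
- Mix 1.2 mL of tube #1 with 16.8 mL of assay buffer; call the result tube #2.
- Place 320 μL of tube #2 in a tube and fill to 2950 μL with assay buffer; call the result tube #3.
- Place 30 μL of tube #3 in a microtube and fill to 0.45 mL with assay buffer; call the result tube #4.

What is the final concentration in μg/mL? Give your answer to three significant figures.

0.321 μg/mL

Step 1: 4 mL + 20 mL = 24 mL total → factor 24/4 = 6
Step 2: 1.2 mL + 16.8 mL = 18 mL total → factor 18/1.2 = 15
Step 3: 320 μL brought to 2950 μL → factor 2950/320 = 9.2188
Step 4: 30 μL brought to 0.45 mL → factor 450/30 = 15
Overall dilution factor = 6 × 15 × 9.2188 × 15 = 12445
Final = 4.00 mg/mL / 12445 = 0.0003214 mg/mL = 0.321 μg/mL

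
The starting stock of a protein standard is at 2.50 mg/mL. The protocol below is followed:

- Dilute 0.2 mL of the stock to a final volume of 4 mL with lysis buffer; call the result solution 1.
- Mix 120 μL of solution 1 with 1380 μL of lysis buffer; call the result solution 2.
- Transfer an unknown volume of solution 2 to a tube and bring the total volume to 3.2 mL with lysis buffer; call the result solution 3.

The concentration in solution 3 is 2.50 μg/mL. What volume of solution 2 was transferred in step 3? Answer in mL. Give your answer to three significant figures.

Step 1: 0.2 mL brought to 4 mL → factor 4/0.2 = 20
Step 2: 120 μL + 1380 μL = 1500 μL total → factor 1500/120 = 12.5
Step 3: v brought to 3.2 mL → factor = 3.2 mL/v
Product of known-step factors = 250
Overall factor = 2.50 mg/mL / (2.50 μg/mL) = 1000
Step-3 factor = 1000 / 250 = 4
v = 3.2 mL / 4 = 0.800 mL

0.800 mL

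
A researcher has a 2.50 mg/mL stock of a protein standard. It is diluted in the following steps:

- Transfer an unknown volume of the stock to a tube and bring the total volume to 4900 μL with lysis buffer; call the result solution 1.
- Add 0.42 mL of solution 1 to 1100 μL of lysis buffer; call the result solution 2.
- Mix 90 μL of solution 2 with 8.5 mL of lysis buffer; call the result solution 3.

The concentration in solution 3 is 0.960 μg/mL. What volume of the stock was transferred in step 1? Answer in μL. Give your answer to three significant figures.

650 μL

Step 1: v brought to 4900 μL → factor = 4900 μL/v
Step 2: 0.42 mL + 1100 μL = 1.52 mL total → factor 1.52/0.42 = 3.619
Step 3: 90 μL + 8.5 mL = 8590 μL total → factor 8590/90 = 95.444
Product of known-step factors = 345.42
Overall factor = 2.50 mg/mL / (0.960 μg/mL) = 2604.2
Step-1 factor = 2604.2 / 345.42 = 7.5392
v = 4900 μL / 7.5392 = 650 μL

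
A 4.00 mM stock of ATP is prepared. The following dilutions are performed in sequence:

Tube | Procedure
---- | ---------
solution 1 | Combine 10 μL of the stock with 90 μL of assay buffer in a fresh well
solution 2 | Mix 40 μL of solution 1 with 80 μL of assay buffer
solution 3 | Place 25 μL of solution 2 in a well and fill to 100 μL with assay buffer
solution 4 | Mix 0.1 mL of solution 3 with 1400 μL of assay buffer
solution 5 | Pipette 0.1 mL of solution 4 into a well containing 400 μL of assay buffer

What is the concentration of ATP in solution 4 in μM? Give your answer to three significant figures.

2.22 μM

Step 1: 10 μL + 90 μL = 100 μL total → factor 100/10 = 10
Step 2: 40 μL + 80 μL = 120 μL total → factor 120/40 = 3
Step 3: 25 μL brought to 100 μL → factor 100/25 = 4
Step 4: 0.1 mL + 1400 μL = 1.5 mL total → factor 1.5/0.1 = 15
Dilution factor through solution 4 = 10 × 3 × 4 × 15 = 1800
[solution 4] = 4.00 mM / 1800 = 0.002222 mM = 2.22 μM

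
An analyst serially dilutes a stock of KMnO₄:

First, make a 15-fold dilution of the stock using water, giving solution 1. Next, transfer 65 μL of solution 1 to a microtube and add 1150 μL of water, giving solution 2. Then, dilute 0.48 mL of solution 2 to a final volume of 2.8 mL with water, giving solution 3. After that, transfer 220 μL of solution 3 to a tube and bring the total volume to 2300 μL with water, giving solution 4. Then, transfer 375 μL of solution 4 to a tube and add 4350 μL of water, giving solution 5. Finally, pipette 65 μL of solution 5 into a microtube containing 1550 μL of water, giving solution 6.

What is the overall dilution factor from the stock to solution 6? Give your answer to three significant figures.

Step 1: 15-fold → factor 15
Step 2: 65 μL + 1150 μL = 1215 μL total → factor 1215/65 = 18.692
Step 3: 0.48 mL brought to 2.8 mL → factor 2.8/0.48 = 5.8333
Step 4: 220 μL brought to 2300 μL → factor 2300/220 = 10.455
Step 5: 375 μL + 4350 μL = 4725 μL total → factor 4725/375 = 12.6
Step 6: 65 μL + 1550 μL = 1615 μL total → factor 1615/65 = 24.846
Overall dilution factor = 15 × 18.692 × 5.8333 × 10.455 × 12.6 × 24.846 = 5.3531 × 10^6

5.35 × 10^6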